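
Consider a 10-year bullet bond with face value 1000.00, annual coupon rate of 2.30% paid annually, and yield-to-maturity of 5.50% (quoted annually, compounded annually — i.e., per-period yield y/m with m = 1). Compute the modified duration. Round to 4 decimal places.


Answer: Modified duration = 8.4089

Derivation:
Coupon per period c = face * coupon_rate / m = 23.000000
Periods per year m = 1; per-period yield y/m = 0.055000
Number of cashflows N = 10
Cashflows (t years, CF_t, discount factor 1/(1+y/m)^(m*t), PV):
  t = 1.0000: CF_t = 23.000000, DF = 0.947867, PV = 21.800948
  t = 2.0000: CF_t = 23.000000, DF = 0.898452, PV = 20.664406
  t = 3.0000: CF_t = 23.000000, DF = 0.851614, PV = 19.587114
  t = 4.0000: CF_t = 23.000000, DF = 0.807217, PV = 18.565985
  t = 5.0000: CF_t = 23.000000, DF = 0.765134, PV = 17.598090
  t = 6.0000: CF_t = 23.000000, DF = 0.725246, PV = 16.680654
  t = 7.0000: CF_t = 23.000000, DF = 0.687437, PV = 15.811047
  t = 8.0000: CF_t = 23.000000, DF = 0.651599, PV = 14.986774
  t = 9.0000: CF_t = 23.000000, DF = 0.617629, PV = 14.205473
  t = 10.0000: CF_t = 1023.000000, DF = 0.585431, PV = 598.895483
Price P = sum_t PV_t = 758.795973
First compute Macaulay numerator sum_t t * PV_t:
  t * PV_t at t = 1.0000: 21.800948
  t * PV_t at t = 2.0000: 41.328811
  t * PV_t at t = 3.0000: 58.761343
  t * PV_t at t = 4.0000: 74.263940
  t * PV_t at t = 5.0000: 87.990451
  t * PV_t at t = 6.0000: 100.083925
  t * PV_t at t = 7.0000: 110.677326
  t * PV_t at t = 8.0000: 119.894192
  t * PV_t at t = 9.0000: 127.849257
  t * PV_t at t = 10.0000: 5988.954828
Macaulay duration D = 6731.605021 / 758.795973 = 8.871430
Modified duration = D / (1 + y/m) = 8.871430 / (1 + 0.055000) = 8.408938


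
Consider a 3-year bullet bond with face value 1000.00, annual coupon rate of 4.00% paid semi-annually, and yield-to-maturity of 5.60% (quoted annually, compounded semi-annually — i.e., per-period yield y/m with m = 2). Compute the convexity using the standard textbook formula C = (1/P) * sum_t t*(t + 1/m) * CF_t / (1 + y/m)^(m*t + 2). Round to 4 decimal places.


Answer: Convexity = 9.2890

Derivation:
Coupon per period c = face * coupon_rate / m = 20.000000
Periods per year m = 2; per-period yield y/m = 0.028000
Number of cashflows N = 6
Cashflows (t years, CF_t, discount factor 1/(1+y/m)^(m*t), PV):
  t = 0.5000: CF_t = 20.000000, DF = 0.972763, PV = 19.455253
  t = 1.0000: CF_t = 20.000000, DF = 0.946267, PV = 18.925343
  t = 1.5000: CF_t = 20.000000, DF = 0.920493, PV = 18.409867
  t = 2.0000: CF_t = 20.000000, DF = 0.895422, PV = 17.908431
  t = 2.5000: CF_t = 20.000000, DF = 0.871033, PV = 17.420653
  t = 3.0000: CF_t = 1020.000000, DF = 0.847308, PV = 864.254170
Price P = sum_t PV_t = 956.373717
Convexity numerator sum_t t*(t + 1/m) * CF_t / (1+y/m)^(m*t + 2):
  t = 0.5000: term = 9.204934
  t = 1.0000: term = 26.862646
  t = 1.5000: term = 52.261958
  t = 2.0000: term = 84.730801
  t = 2.5000: term = 123.634437
  t = 3.0000: term = 8587.061110
Convexity = (1/P) * sum = 8883.755886 / 956.373717 = 9.289000


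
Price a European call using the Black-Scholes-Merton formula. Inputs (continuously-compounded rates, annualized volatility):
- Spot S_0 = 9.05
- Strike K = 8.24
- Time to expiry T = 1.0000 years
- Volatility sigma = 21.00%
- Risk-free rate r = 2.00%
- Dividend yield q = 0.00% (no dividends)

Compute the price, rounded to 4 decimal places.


Answer: Price = 1.3048

Derivation:
d1 = (ln(S/K) + (r - q + 0.5*sigma^2) * T) / (sigma * sqrt(T)) = 0.64673530
d2 = d1 - sigma * sqrt(T) = 0.43673530
exp(-rT) = 0.98019867; exp(-qT) = 1.00000000
C = S_0 * exp(-qT) * N(d1) - K * exp(-rT) * N(d2)
N(d1) = 0.74109836; N(d2) = 0.66884834
C = 9.0500 * 1.00000000 * 0.74109836 - 8.2400 * 0.98019867 * 0.66884834 = 1.3048


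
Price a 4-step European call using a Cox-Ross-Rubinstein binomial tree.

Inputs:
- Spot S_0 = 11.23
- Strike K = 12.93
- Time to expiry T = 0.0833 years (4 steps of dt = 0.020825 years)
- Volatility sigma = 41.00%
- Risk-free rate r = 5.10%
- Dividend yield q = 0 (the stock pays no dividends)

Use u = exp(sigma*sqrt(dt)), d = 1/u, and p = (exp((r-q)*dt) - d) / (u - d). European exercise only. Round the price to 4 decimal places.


Answer: Price = V(0,0) = 0.0771

Derivation:
dt = T/N = 0.020825
u = exp(sigma*sqrt(dt)) = 1.060952; d = 1/u = 0.942550
p = (exp((r-q)*dt) - d) / (u - d) = 0.494187
Discount per step: exp(-r*dt) = 0.998938
Stock lattice S(k, i) with i counting down-moves:
  k=0: S(0,0) = 11.2300
  k=1: S(1,0) = 11.9145; S(1,1) = 10.5848
  k=2: S(2,0) = 12.6407; S(2,1) = 11.2300; S(2,2) = 9.9767
  k=3: S(3,0) = 13.4112; S(3,1) = 11.9145; S(3,2) = 10.5848; S(3,3) = 9.4036
  k=4: S(4,0) = 14.2286; S(4,1) = 12.6407; S(4,2) = 11.2300; S(4,3) = 9.9767; S(4,4) = 8.8633
Terminal payoffs V(N, i) = max(S_T - K, 0):
  V(4,0) = 1.298614; V(4,1) = 0.000000; V(4,2) = 0.000000; V(4,3) = 0.000000; V(4,4) = 0.000000
Backward induction: V(k, i) = exp(-r*dt) * [p * V(k+1, i) + (1-p) * V(k+1, i+1)].
  V(3,0) = exp(-r*dt) * [p*1.298614 + (1-p)*0.000000] = 0.641078
  V(3,1) = exp(-r*dt) * [p*0.000000 + (1-p)*0.000000] = 0.000000
  V(3,2) = exp(-r*dt) * [p*0.000000 + (1-p)*0.000000] = 0.000000
  V(3,3) = exp(-r*dt) * [p*0.000000 + (1-p)*0.000000] = 0.000000
  V(2,0) = exp(-r*dt) * [p*0.641078 + (1-p)*0.000000] = 0.316476
  V(2,1) = exp(-r*dt) * [p*0.000000 + (1-p)*0.000000] = 0.000000
  V(2,2) = exp(-r*dt) * [p*0.000000 + (1-p)*0.000000] = 0.000000
  V(1,0) = exp(-r*dt) * [p*0.316476 + (1-p)*0.000000] = 0.156233
  V(1,1) = exp(-r*dt) * [p*0.000000 + (1-p)*0.000000] = 0.000000
  V(0,0) = exp(-r*dt) * [p*0.156233 + (1-p)*0.000000] = 0.077126


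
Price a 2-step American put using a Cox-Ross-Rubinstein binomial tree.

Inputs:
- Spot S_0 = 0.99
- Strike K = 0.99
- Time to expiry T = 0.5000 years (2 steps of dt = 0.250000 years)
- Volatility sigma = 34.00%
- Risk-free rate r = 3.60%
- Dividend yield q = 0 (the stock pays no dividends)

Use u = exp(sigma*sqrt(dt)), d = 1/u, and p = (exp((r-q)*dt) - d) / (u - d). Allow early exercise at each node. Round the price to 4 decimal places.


dt = T/N = 0.250000
u = exp(sigma*sqrt(dt)) = 1.185305; d = 1/u = 0.843665
p = (exp((r-q)*dt) - d) / (u - d) = 0.484064
Discount per step: exp(-r*dt) = 0.991040
Stock lattice S(k, i) with i counting down-moves:
  k=0: S(0,0) = 0.9900
  k=1: S(1,0) = 1.1735; S(1,1) = 0.8352
  k=2: S(2,0) = 1.3909; S(2,1) = 0.9900; S(2,2) = 0.7047
Terminal payoffs V(N, i) = max(K - S_T, 0):
  V(2,0) = 0.000000; V(2,1) = 0.000000; V(2,2) = 0.285347
Backward induction: V(k, i) = exp(-r*dt) * [p * V(k+1, i) + (1-p) * V(k+1, i+1)]; then take max(V_cont, immediate exercise) for American.
  V(1,0) = exp(-r*dt) * [p*0.000000 + (1-p)*0.000000] = 0.000000; exercise = 0.000000; V(1,0) = max -> 0.000000
  V(1,1) = exp(-r*dt) * [p*0.000000 + (1-p)*0.285347] = 0.145902; exercise = 0.154772; V(1,1) = max -> 0.154772
  V(0,0) = exp(-r*dt) * [p*0.000000 + (1-p)*0.154772] = 0.079137; exercise = 0.000000; V(0,0) = max -> 0.079137

Answer: Price = V(0,0) = 0.0791


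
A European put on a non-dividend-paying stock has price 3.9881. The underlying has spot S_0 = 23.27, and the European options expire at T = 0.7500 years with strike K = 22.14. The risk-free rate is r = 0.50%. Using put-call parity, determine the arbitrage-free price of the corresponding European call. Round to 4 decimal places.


Put-call parity: C - P = S_0 * exp(-qT) - K * exp(-rT).
S_0 * exp(-qT) = 23.2700 * 1.00000000 = 23.27000000
K * exp(-rT) = 22.1400 * 0.99625702 = 22.05713048
C = P + S*exp(-qT) - K*exp(-rT)
C = 3.9881 + 23.27000000 - 22.05713048 = 5.2010

Answer: Call price = 5.2010


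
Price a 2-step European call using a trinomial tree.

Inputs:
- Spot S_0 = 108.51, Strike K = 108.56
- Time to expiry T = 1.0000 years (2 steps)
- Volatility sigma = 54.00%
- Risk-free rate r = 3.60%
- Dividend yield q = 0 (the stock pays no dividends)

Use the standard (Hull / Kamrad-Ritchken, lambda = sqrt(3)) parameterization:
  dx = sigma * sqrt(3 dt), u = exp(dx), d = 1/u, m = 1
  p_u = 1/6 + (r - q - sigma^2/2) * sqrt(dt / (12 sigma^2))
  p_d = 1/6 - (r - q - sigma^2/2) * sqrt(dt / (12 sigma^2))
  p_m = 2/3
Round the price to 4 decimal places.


dt = T/N = 0.500000; dx = sigma*sqrt(3*dt) = 0.661362
u = exp(dx) = 1.937430; d = 1/u = 0.516148
p_u = 0.125161, p_m = 0.666667, p_d = 0.208172
Discount per step: exp(-r*dt) = 0.982161
Stock lattice S(k, j) with j the centered position index:
  k=0: S(0,+0) = 108.5100
  k=1: S(1,-1) = 56.0072; S(1,+0) = 108.5100; S(1,+1) = 210.2305
  k=2: S(2,-2) = 28.9080; S(2,-1) = 56.0072; S(2,+0) = 108.5100; S(2,+1) = 210.2305; S(2,+2) = 407.3068
Terminal payoffs V(N, j) = max(S_T - K, 0):
  V(2,-2) = 0.000000; V(2,-1) = 0.000000; V(2,+0) = 0.000000; V(2,+1) = 101.670504; V(2,+2) = 298.746835
Backward induction: V(k, j) = exp(-r*dt) * [p_u * V(k+1, j+1) + p_m * V(k+1, j) + p_d * V(k+1, j-1)]
  V(1,-1) = exp(-r*dt) * [p_u*0.000000 + p_m*0.000000 + p_d*0.000000] = 0.000000
  V(1,+0) = exp(-r*dt) * [p_u*101.670504 + p_m*0.000000 + p_d*0.000000] = 12.498220
  V(1,+1) = exp(-r*dt) * [p_u*298.746835 + p_m*101.670504 + p_d*0.000000] = 103.295757
  V(0,+0) = exp(-r*dt) * [p_u*103.295757 + p_m*12.498220 + p_d*0.000000] = 20.881520

Answer: Price = V(0,0) = 20.8815


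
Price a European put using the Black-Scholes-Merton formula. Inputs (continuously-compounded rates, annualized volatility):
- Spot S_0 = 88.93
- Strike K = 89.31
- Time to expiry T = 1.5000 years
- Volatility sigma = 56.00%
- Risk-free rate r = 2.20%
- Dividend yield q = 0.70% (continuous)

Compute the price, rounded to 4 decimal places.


Answer: Price = 22.6144

Derivation:
d1 = (ln(S/K) + (r - q + 0.5*sigma^2) * T) / (sigma * sqrt(T)) = 0.36951731
d2 = d1 - sigma * sqrt(T) = -0.31633982
exp(-rT) = 0.96753856; exp(-qT) = 0.98955493
P = K * exp(-rT) * N(-d2) - S_0 * exp(-qT) * N(-d1)
N(-d1) = 0.35587109; N(-d2) = 0.62412771
P = 89.3100 * 0.96753856 * 0.62412771 - 88.9300 * 0.98955493 * 0.35587109 = 22.6144


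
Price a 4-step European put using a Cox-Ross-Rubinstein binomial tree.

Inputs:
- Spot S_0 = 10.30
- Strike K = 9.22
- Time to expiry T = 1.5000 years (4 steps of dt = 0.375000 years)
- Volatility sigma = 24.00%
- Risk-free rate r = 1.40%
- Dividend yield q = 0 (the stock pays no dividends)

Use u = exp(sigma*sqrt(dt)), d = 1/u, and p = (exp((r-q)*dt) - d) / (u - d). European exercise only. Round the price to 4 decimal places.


dt = T/N = 0.375000
u = exp(sigma*sqrt(dt)) = 1.158319; d = 1/u = 0.863320
p = (exp((r-q)*dt) - d) / (u - d) = 0.481167
Discount per step: exp(-r*dt) = 0.994764
Stock lattice S(k, i) with i counting down-moves:
  k=0: S(0,0) = 10.3000
  k=1: S(1,0) = 11.9307; S(1,1) = 8.8922
  k=2: S(2,0) = 13.8195; S(2,1) = 10.3000; S(2,2) = 7.6768
  k=3: S(3,0) = 16.0074; S(3,1) = 11.9307; S(3,2) = 8.8922; S(3,3) = 6.6276
  k=4: S(4,0) = 18.5417; S(4,1) = 13.8195; S(4,2) = 10.3000; S(4,3) = 7.6768; S(4,4) = 5.7217
Terminal payoffs V(N, i) = max(K - S_T, 0):
  V(4,0) = 0.000000; V(4,1) = 0.000000; V(4,2) = 0.000000; V(4,3) = 1.543182; V(4,4) = 3.498298
Backward induction: V(k, i) = exp(-r*dt) * [p * V(k+1, i) + (1-p) * V(k+1, i+1)].
  V(3,0) = exp(-r*dt) * [p*0.000000 + (1-p)*0.000000] = 0.000000
  V(3,1) = exp(-r*dt) * [p*0.000000 + (1-p)*0.000000] = 0.000000
  V(3,2) = exp(-r*dt) * [p*0.000000 + (1-p)*1.543182] = 0.796461
  V(3,3) = exp(-r*dt) * [p*1.543182 + (1-p)*3.498298] = 2.544168
  V(2,0) = exp(-r*dt) * [p*0.000000 + (1-p)*0.000000] = 0.000000
  V(2,1) = exp(-r*dt) * [p*0.000000 + (1-p)*0.796461] = 0.411066
  V(2,2) = exp(-r*dt) * [p*0.796461 + (1-p)*2.544168] = 1.694310
  V(1,0) = exp(-r*dt) * [p*0.000000 + (1-p)*0.411066] = 0.212158
  V(1,1) = exp(-r*dt) * [p*0.411066 + (1-p)*1.694310] = 1.071217
  V(0,0) = exp(-r*dt) * [p*0.212158 + (1-p)*1.071217] = 0.654421

Answer: Price = V(0,0) = 0.6544


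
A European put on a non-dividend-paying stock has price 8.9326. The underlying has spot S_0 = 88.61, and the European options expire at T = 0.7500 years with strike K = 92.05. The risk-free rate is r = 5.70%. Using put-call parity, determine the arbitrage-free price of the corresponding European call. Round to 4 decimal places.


Put-call parity: C - P = S_0 * exp(-qT) - K * exp(-rT).
S_0 * exp(-qT) = 88.6100 * 1.00000000 = 88.61000000
K * exp(-rT) = 92.0500 * 0.95815090 = 88.19779015
C = P + S*exp(-qT) - K*exp(-rT)
C = 8.9326 + 88.61000000 - 88.19779015 = 9.3448

Answer: Call price = 9.3448


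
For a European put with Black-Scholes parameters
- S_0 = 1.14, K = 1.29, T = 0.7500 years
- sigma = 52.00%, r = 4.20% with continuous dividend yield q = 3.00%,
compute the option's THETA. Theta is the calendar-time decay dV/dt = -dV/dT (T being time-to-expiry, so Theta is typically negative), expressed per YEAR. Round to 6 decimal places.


Answer: Theta = -0.114631

Derivation:
d1 = -0.0293426194; d2 = -0.4796758293
phi(d1) = 0.3987705748; exp(-qT) = 0.9777512372; exp(-rT) = 0.9689909565
Theta = -S*exp(-qT)*phi(d1)*sigma/(2*sqrt(T)) + r*K*exp(-rT)*N(-d2) - q*S*exp(-qT)*N(-d1)
N(-d1) = 0.5117043319; N(-d2) = 0.6842710413; sqrt(T) = 0.8660254038
Term 1 = -1.1400 * 0.9777512372 * 0.3987705748 * 0.5200 / (2 * 0.8660254038) = -0.1334439983
Term 2 = 0.0420 * 1.2900 * 0.9689909565 * 0.6842710413 = 0.0359241818
Term 3 = -0.0300 * 1.1400 * 0.9777512372 * 0.5117043319 = -0.0171109284
Theta = -0.1334439983 + (0.0359241818) + (-0.0171109284) = -0.114631


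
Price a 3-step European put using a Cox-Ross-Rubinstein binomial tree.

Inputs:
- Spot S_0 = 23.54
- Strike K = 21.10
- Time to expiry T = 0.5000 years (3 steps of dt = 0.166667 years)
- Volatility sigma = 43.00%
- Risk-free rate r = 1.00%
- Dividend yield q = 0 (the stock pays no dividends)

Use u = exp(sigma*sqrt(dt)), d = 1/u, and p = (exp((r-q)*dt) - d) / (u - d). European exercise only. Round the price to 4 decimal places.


dt = T/N = 0.166667
u = exp(sigma*sqrt(dt)) = 1.191898; d = 1/u = 0.838998
p = (exp((r-q)*dt) - d) / (u - d) = 0.460952
Discount per step: exp(-r*dt) = 0.998335
Stock lattice S(k, i) with i counting down-moves:
  k=0: S(0,0) = 23.5400
  k=1: S(1,0) = 28.0573; S(1,1) = 19.7500
  k=2: S(2,0) = 33.4414; S(2,1) = 23.5400; S(2,2) = 16.5702
  k=3: S(3,0) = 39.8587; S(3,1) = 28.0573; S(3,2) = 19.7500; S(3,3) = 13.9024
Terminal payoffs V(N, i) = max(K - S_T, 0):
  V(3,0) = 0.000000; V(3,1) = 0.000000; V(3,2) = 1.349983; V(3,3) = 7.197609
Backward induction: V(k, i) = exp(-r*dt) * [p * V(k+1, i) + (1-p) * V(k+1, i+1)].
  V(2,0) = exp(-r*dt) * [p*0.000000 + (1-p)*0.000000] = 0.000000
  V(2,1) = exp(-r*dt) * [p*0.000000 + (1-p)*1.349983] = 0.726493
  V(2,2) = exp(-r*dt) * [p*1.349983 + (1-p)*7.197609] = 4.494635
  V(1,0) = exp(-r*dt) * [p*0.000000 + (1-p)*0.726493] = 0.390962
  V(1,1) = exp(-r*dt) * [p*0.726493 + (1-p)*4.494635] = 2.753109
  V(0,0) = exp(-r*dt) * [p*0.390962 + (1-p)*2.753109] = 1.661500

Answer: Price = V(0,0) = 1.6615


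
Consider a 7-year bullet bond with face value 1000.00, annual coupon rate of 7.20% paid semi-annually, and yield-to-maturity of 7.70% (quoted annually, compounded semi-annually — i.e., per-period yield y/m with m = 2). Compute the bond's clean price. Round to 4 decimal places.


Answer: Price = 973.3287

Derivation:
Coupon per period c = face * coupon_rate / m = 36.000000
Periods per year m = 2; per-period yield y/m = 0.038500
Number of cashflows N = 14
Cashflows (t years, CF_t, discount factor 1/(1+y/m)^(m*t), PV):
  t = 0.5000: CF_t = 36.000000, DF = 0.962927, PV = 34.665383
  t = 1.0000: CF_t = 36.000000, DF = 0.927229, PV = 33.380243
  t = 1.5000: CF_t = 36.000000, DF = 0.892854, PV = 32.142748
  t = 2.0000: CF_t = 36.000000, DF = 0.859754, PV = 30.951129
  t = 2.5000: CF_t = 36.000000, DF = 0.827880, PV = 29.803687
  t = 3.0000: CF_t = 36.000000, DF = 0.797188, PV = 28.698784
  t = 3.5000: CF_t = 36.000000, DF = 0.767635, PV = 27.634843
  t = 4.0000: CF_t = 36.000000, DF = 0.739176, PV = 26.610344
  t = 4.5000: CF_t = 36.000000, DF = 0.711773, PV = 25.623827
  t = 5.0000: CF_t = 36.000000, DF = 0.685386, PV = 24.673882
  t = 5.5000: CF_t = 36.000000, DF = 0.659977, PV = 23.759155
  t = 6.0000: CF_t = 36.000000, DF = 0.635509, PV = 22.878339
  t = 6.5000: CF_t = 36.000000, DF = 0.611949, PV = 22.030177
  t = 7.0000: CF_t = 1036.000000, DF = 0.589263, PV = 610.476208
Price P = sum_t PV_t = 973.328750


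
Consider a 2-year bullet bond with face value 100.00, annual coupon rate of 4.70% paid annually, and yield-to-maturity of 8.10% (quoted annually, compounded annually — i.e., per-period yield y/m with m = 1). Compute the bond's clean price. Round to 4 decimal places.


Coupon per period c = face * coupon_rate / m = 4.700000
Periods per year m = 1; per-period yield y/m = 0.081000
Number of cashflows N = 2
Cashflows (t years, CF_t, discount factor 1/(1+y/m)^(m*t), PV):
  t = 1.0000: CF_t = 4.700000, DF = 0.925069, PV = 4.347826
  t = 2.0000: CF_t = 104.700000, DF = 0.855753, PV = 89.597377
Price P = sum_t PV_t = 93.945203

Answer: Price = 93.9452


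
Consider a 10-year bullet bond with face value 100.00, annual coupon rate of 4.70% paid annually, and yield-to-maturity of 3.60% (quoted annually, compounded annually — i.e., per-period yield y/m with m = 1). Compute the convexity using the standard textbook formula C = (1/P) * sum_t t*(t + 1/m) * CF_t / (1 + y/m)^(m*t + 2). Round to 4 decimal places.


Coupon per period c = face * coupon_rate / m = 4.700000
Periods per year m = 1; per-period yield y/m = 0.036000
Number of cashflows N = 10
Cashflows (t years, CF_t, discount factor 1/(1+y/m)^(m*t), PV):
  t = 1.0000: CF_t = 4.700000, DF = 0.965251, PV = 4.536680
  t = 2.0000: CF_t = 4.700000, DF = 0.931709, PV = 4.379034
  t = 3.0000: CF_t = 4.700000, DF = 0.899333, PV = 4.226867
  t = 4.0000: CF_t = 4.700000, DF = 0.868082, PV = 4.079988
  t = 5.0000: CF_t = 4.700000, DF = 0.837917, PV = 3.938212
  t = 6.0000: CF_t = 4.700000, DF = 0.808801, PV = 3.801363
  t = 7.0000: CF_t = 4.700000, DF = 0.780696, PV = 3.669269
  t = 8.0000: CF_t = 4.700000, DF = 0.753567, PV = 3.541766
  t = 9.0000: CF_t = 4.700000, DF = 0.727381, PV = 3.418693
  t = 10.0000: CF_t = 104.700000, DF = 0.702106, PV = 73.510458
Price P = sum_t PV_t = 109.102328
Convexity numerator sum_t t*(t + 1/m) * CF_t / (1+y/m)^(m*t + 2):
  t = 1.0000: term = 8.453734
  t = 2.0000: term = 24.479925
  t = 3.0000: term = 47.258543
  t = 4.0000: term = 76.027257
  t = 5.0000: term = 110.078075
  t = 6.0000: term = 148.754155
  t = 7.0000: term = 191.446789
  t = 8.0000: term = 237.592540
  t = 9.0000: term = 286.670536
  t = 10.0000: term = 7533.942511
Convexity = (1/P) * sum = 8664.704064 / 109.102328 = 79.418141

Answer: Convexity = 79.4181


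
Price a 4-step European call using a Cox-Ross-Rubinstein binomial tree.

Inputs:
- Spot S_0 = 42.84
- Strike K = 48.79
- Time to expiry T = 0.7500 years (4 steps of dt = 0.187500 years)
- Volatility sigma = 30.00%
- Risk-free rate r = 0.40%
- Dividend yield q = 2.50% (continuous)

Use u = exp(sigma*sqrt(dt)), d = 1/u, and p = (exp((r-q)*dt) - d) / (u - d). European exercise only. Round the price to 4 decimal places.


Answer: Price = V(0,0) = 2.3387

Derivation:
dt = T/N = 0.187500
u = exp(sigma*sqrt(dt)) = 1.138719; d = 1/u = 0.878180
p = (exp((r-q)*dt) - d) / (u - d) = 0.452486
Discount per step: exp(-r*dt) = 0.999250
Stock lattice S(k, i) with i counting down-moves:
  k=0: S(0,0) = 42.8400
  k=1: S(1,0) = 48.7827; S(1,1) = 37.6212
  k=2: S(2,0) = 55.5498; S(2,1) = 42.8400; S(2,2) = 33.0382
  k=3: S(3,0) = 63.2556; S(3,1) = 48.7827; S(3,2) = 37.6212; S(3,3) = 29.0135
  k=4: S(4,0) = 72.0303; S(4,1) = 55.5498; S(4,2) = 42.8400; S(4,3) = 33.0382; S(4,4) = 25.4791
Terminal payoffs V(N, i) = max(S_T - K, 0):
  V(4,0) = 23.240345; V(4,1) = 6.759797; V(4,2) = 0.000000; V(4,3) = 0.000000; V(4,4) = 0.000000
Backward induction: V(k, i) = exp(-r*dt) * [p * V(k+1, i) + (1-p) * V(k+1, i+1)].
  V(3,0) = exp(-r*dt) * [p*23.240345 + (1-p)*6.759797] = 14.206363
  V(3,1) = exp(-r*dt) * [p*6.759797 + (1-p)*0.000000] = 3.056423
  V(3,2) = exp(-r*dt) * [p*0.000000 + (1-p)*0.000000] = 0.000000
  V(3,3) = exp(-r*dt) * [p*0.000000 + (1-p)*0.000000] = 0.000000
  V(2,0) = exp(-r*dt) * [p*14.206363 + (1-p)*3.056423] = 8.095546
  V(2,1) = exp(-r*dt) * [p*3.056423 + (1-p)*0.000000] = 1.381953
  V(2,2) = exp(-r*dt) * [p*0.000000 + (1-p)*0.000000] = 0.000000
  V(1,0) = exp(-r*dt) * [p*8.095546 + (1-p)*1.381953] = 4.416450
  V(1,1) = exp(-r*dt) * [p*1.381953 + (1-p)*0.000000] = 0.624846
  V(0,0) = exp(-r*dt) * [p*4.416450 + (1-p)*0.624846] = 2.338741


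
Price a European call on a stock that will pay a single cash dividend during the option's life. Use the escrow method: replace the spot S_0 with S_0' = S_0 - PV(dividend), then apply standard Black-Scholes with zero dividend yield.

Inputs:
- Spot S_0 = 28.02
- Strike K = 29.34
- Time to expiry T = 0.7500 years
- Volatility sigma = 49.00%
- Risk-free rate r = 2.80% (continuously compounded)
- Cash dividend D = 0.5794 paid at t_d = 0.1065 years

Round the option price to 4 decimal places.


Answer: Price = 4.1025

Derivation:
PV(D) = D * exp(-r * t_d) = 0.5794 * 0.99702244 = 0.57767480
S_0' = S_0 - PV(D) = 28.0200 - 0.57767480 = 27.44232520
d1 = (ln(S_0'/K) + (r + sigma^2/2)*T) / (sigma*sqrt(T)) = 0.10409334
d2 = d1 - sigma*sqrt(T) = -0.32025911
exp(-rT) = 0.97921896
N(d1) = 0.54145236; N(d2) = 0.37438596
C = S_0' * N(d1) - K * exp(-rT) * N(d2) = 27.44232520 * 0.54145236 - 29.3400 * 0.97921896 * 0.37438596 = 4.1025


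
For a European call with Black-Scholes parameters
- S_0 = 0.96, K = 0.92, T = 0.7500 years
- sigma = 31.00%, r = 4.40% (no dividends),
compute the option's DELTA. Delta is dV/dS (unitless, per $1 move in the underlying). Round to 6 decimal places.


d1 = 0.4156814455; d2 = 0.1472135703
phi(d1) = 0.3659223724; exp(-qT) = 1.0000000000; exp(-rT) = 0.9675385596
N(d1) = 0.6611784399
Delta = exp(-qT) * N(d1) = 1.0000000000 * 0.6611784399 = 0.661178

Answer: Delta = 0.661178


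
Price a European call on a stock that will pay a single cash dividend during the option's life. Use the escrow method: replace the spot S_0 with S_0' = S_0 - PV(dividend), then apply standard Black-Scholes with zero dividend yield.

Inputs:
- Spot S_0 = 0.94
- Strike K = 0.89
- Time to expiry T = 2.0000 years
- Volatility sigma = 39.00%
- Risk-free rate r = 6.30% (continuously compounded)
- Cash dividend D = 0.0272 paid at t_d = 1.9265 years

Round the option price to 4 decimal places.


PV(D) = D * exp(-r * t_d) = 0.0272 * 0.88570663 = 0.02409122
S_0' = S_0 - PV(D) = 0.9400 - 0.02409122 = 0.91590878
d1 = (ln(S_0'/K) + (r + sigma^2/2)*T) / (sigma*sqrt(T)) = 0.55624883
d2 = d1 - sigma*sqrt(T) = 0.00470554
exp(-rT) = 0.88161485
N(d1) = 0.71097962; N(d2) = 0.50187723
C = S_0' * N(d1) - K * exp(-rT) * N(d2) = 0.91590878 * 0.71097962 - 0.8900 * 0.88161485 * 0.50187723 = 0.2574

Answer: Price = 0.2574


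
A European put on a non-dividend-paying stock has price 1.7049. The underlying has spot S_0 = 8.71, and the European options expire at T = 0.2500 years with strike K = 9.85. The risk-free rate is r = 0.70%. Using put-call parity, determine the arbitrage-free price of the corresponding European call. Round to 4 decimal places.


Put-call parity: C - P = S_0 * exp(-qT) - K * exp(-rT).
S_0 * exp(-qT) = 8.7100 * 1.00000000 = 8.71000000
K * exp(-rT) = 9.8500 * 0.99825153 = 9.83277757
C = P + S*exp(-qT) - K*exp(-rT)
C = 1.7049 + 8.71000000 - 9.83277757 = 0.5821

Answer: Call price = 0.5821


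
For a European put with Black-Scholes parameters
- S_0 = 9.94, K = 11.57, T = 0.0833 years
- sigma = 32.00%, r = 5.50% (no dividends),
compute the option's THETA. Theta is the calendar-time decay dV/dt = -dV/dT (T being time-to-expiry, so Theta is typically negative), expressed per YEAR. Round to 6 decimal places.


d1 = -1.5483524167; d2 = -1.6407099827
phi(d1) = 0.1203157025; exp(-qT) = 1.0000000000; exp(-rT) = 0.9954289791
Theta = -S*exp(-qT)*phi(d1)*sigma/(2*sqrt(T)) + r*K*exp(-rT)*N(-d2) - q*S*exp(-qT)*N(-d1)
N(-d1) = 0.9392312646; N(-d2) = 0.9495711841; sqrt(T) = 0.2886173938
Term 1 = -9.9400 * 1.0000000000 * 0.1203157025 * 0.3200 / (2 * 0.2886173938) = -0.6629887781
Term 2 = 0.0550 * 11.5700 * 0.9954289791 * 0.9495711841 = 0.6014975396
Term 3 = 0 (no dividend yield, q = 0)
Theta = -0.6629887781 + (0.6014975396) + (0.0000000000) = -0.061491

Answer: Theta = -0.061491


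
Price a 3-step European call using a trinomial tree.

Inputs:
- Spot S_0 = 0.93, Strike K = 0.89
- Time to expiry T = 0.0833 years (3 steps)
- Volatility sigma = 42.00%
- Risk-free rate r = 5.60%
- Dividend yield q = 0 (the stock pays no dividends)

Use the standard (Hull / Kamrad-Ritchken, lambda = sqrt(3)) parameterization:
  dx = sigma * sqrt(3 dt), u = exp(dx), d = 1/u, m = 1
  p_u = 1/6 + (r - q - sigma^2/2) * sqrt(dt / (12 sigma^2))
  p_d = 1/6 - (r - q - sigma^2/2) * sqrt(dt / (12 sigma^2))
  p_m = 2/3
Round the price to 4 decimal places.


Answer: Price = V(0,0) = 0.0705

Derivation:
dt = T/N = 0.027767; dx = sigma*sqrt(3*dt) = 0.121219
u = exp(dx) = 1.128872; d = 1/u = 0.885840
p_u = 0.162979, p_m = 0.666667, p_d = 0.170355
Discount per step: exp(-r*dt) = 0.998446
Stock lattice S(k, j) with j the centered position index:
  k=0: S(0,+0) = 0.9300
  k=1: S(1,-1) = 0.8238; S(1,+0) = 0.9300; S(1,+1) = 1.0499
  k=2: S(2,-2) = 0.7298; S(2,-1) = 0.8238; S(2,+0) = 0.9300; S(2,+1) = 1.0499; S(2,+2) = 1.1851
  k=3: S(3,-3) = 0.6465; S(3,-2) = 0.7298; S(3,-1) = 0.8238; S(3,+0) = 0.9300; S(3,+1) = 1.0499; S(3,+2) = 1.1851; S(3,+3) = 1.3379
Terminal payoffs V(N, j) = max(S_T - K, 0):
  V(3,-3) = 0.000000; V(3,-2) = 0.000000; V(3,-1) = 0.000000; V(3,+0) = 0.040000; V(3,+1) = 0.159851; V(3,+2) = 0.295148; V(3,+3) = 0.447881
Backward induction: V(k, j) = exp(-r*dt) * [p_u * V(k+1, j+1) + p_m * V(k+1, j) + p_d * V(k+1, j-1)]
  V(2,-2) = exp(-r*dt) * [p_u*0.000000 + p_m*0.000000 + p_d*0.000000] = 0.000000
  V(2,-1) = exp(-r*dt) * [p_u*0.040000 + p_m*0.000000 + p_d*0.000000] = 0.006509
  V(2,+0) = exp(-r*dt) * [p_u*0.159851 + p_m*0.040000 + p_d*0.000000] = 0.052637
  V(2,+1) = exp(-r*dt) * [p_u*0.295148 + p_m*0.159851 + p_d*0.040000] = 0.161234
  V(2,+2) = exp(-r*dt) * [p_u*0.447881 + p_m*0.295148 + p_d*0.159851] = 0.296531
  V(1,-1) = exp(-r*dt) * [p_u*0.052637 + p_m*0.006509 + p_d*0.000000] = 0.012898
  V(1,+0) = exp(-r*dt) * [p_u*0.161234 + p_m*0.052637 + p_d*0.006509] = 0.062381
  V(1,+1) = exp(-r*dt) * [p_u*0.296531 + p_m*0.161234 + p_d*0.052637] = 0.164528
  V(0,+0) = exp(-r*dt) * [p_u*0.164528 + p_m*0.062381 + p_d*0.012898] = 0.070489


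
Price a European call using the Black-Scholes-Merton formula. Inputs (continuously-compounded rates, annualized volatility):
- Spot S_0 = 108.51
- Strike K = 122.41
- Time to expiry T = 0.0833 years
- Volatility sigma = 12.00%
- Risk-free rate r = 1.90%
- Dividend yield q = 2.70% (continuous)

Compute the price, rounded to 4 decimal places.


d1 = (ln(S/K) + (r - q + 0.5*sigma^2) * T) / (sigma * sqrt(T)) = -3.48212934
d2 = d1 - sigma * sqrt(T) = -3.51676343
exp(-rT) = 0.99841855; exp(-qT) = 0.99775343
C = S_0 * exp(-qT) * N(d1) - K * exp(-rT) * N(d2)
N(d1) = 0.00024872; N(d2) = 0.00021842
C = 108.5100 * 0.99775343 * 0.00024872 - 122.4100 * 0.99841855 * 0.00021842 = 0.0002

Answer: Price = 0.0002


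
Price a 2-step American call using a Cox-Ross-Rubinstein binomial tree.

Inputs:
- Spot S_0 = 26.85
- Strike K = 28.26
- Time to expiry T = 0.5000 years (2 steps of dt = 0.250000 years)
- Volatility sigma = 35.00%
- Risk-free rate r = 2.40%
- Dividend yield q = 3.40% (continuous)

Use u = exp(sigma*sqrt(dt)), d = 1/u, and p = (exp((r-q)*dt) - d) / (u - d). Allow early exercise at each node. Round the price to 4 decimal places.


Answer: Price = V(0,0) = 1.9628

Derivation:
dt = T/N = 0.250000
u = exp(sigma*sqrt(dt)) = 1.191246; d = 1/u = 0.839457
p = (exp((r-q)*dt) - d) / (u - d) = 0.449264
Discount per step: exp(-r*dt) = 0.994018
Stock lattice S(k, i) with i counting down-moves:
  k=0: S(0,0) = 26.8500
  k=1: S(1,0) = 31.9850; S(1,1) = 22.5394
  k=2: S(2,0) = 38.1020; S(2,1) = 26.8500; S(2,2) = 18.9209
Terminal payoffs V(N, i) = max(S_T - K, 0):
  V(2,0) = 9.841964; V(2,1) = 0.000000; V(2,2) = 0.000000
Backward induction: V(k, i) = exp(-r*dt) * [p * V(k+1, i) + (1-p) * V(k+1, i+1)]; then take max(V_cont, immediate exercise) for American.
  V(1,0) = exp(-r*dt) * [p*9.841964 + (1-p)*0.000000] = 4.395186; exercise = 3.724961; V(1,0) = max -> 4.395186
  V(1,1) = exp(-r*dt) * [p*0.000000 + (1-p)*0.000000] = 0.000000; exercise = 0.000000; V(1,1) = max -> 0.000000
  V(0,0) = exp(-r*dt) * [p*4.395186 + (1-p)*0.000000] = 1.962785; exercise = 0.000000; V(0,0) = max -> 1.962785


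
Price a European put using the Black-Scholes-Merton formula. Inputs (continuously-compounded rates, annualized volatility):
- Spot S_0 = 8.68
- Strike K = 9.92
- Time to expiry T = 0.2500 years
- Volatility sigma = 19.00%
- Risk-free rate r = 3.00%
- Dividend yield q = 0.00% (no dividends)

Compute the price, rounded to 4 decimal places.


d1 = (ln(S/K) + (r - q + 0.5*sigma^2) * T) / (sigma * sqrt(T)) = -1.27914624
d2 = d1 - sigma * sqrt(T) = -1.37414624
exp(-rT) = 0.99252805; exp(-qT) = 1.00000000
P = K * exp(-rT) * N(-d2) - S_0 * exp(-qT) * N(-d1)
N(-d1) = 0.89957722; N(-d2) = 0.91530186
P = 9.9200 * 0.99252805 * 0.91530186 - 8.6800 * 1.00000000 * 0.89957722 = 1.2036

Answer: Price = 1.2036


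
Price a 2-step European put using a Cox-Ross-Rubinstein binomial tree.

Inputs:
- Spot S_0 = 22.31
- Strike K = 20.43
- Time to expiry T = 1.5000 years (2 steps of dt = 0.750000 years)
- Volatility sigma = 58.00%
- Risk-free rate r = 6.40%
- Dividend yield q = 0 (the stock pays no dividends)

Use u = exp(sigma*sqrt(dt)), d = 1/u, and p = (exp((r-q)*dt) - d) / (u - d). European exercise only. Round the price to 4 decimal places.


Answer: Price = V(0,0) = 3.6960

Derivation:
dt = T/N = 0.750000
u = exp(sigma*sqrt(dt)) = 1.652509; d = 1/u = 0.605140
p = (exp((r-q)*dt) - d) / (u - d) = 0.423948
Discount per step: exp(-r*dt) = 0.953134
Stock lattice S(k, i) with i counting down-moves:
  k=0: S(0,0) = 22.3100
  k=1: S(1,0) = 36.8675; S(1,1) = 13.5007
  k=2: S(2,0) = 60.9238; S(2,1) = 22.3100; S(2,2) = 8.1698
Terminal payoffs V(N, i) = max(K - S_T, 0):
  V(2,0) = 0.000000; V(2,1) = 0.000000; V(2,2) = 12.260191
Backward induction: V(k, i) = exp(-r*dt) * [p * V(k+1, i) + (1-p) * V(k+1, i+1)].
  V(1,0) = exp(-r*dt) * [p*0.000000 + (1-p)*0.000000] = 0.000000
  V(1,1) = exp(-r*dt) * [p*0.000000 + (1-p)*12.260191] = 6.731510
  V(0,0) = exp(-r*dt) * [p*0.000000 + (1-p)*6.731510] = 3.695964


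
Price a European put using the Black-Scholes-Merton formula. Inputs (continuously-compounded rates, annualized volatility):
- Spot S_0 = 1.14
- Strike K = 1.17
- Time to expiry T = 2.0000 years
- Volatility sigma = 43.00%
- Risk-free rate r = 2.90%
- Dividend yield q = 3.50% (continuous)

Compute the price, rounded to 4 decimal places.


Answer: Price = 0.2799

Derivation:
d1 = (ln(S/K) + (r - q + 0.5*sigma^2) * T) / (sigma * sqrt(T)) = 0.24160772
d2 = d1 - sigma * sqrt(T) = -0.36650411
exp(-rT) = 0.94364995; exp(-qT) = 0.93239382
P = K * exp(-rT) * N(-d2) - S_0 * exp(-qT) * N(-d1)
N(-d1) = 0.40454207; N(-d2) = 0.64300553
P = 1.1700 * 0.94364995 * 0.64300553 - 1.1400 * 0.93239382 * 0.40454207 = 0.2799


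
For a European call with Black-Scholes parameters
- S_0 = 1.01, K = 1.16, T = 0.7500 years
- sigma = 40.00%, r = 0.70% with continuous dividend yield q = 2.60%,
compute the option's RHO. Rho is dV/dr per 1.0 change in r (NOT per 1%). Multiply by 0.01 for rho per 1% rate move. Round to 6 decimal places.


Answer: Rho = 0.233311

Derivation:
d1 = -0.2676586445; d2 = -0.6140688060
phi(d1) = 0.3849048538; exp(-qT) = 0.9806888952; exp(-rT) = 0.9947637572
N(d2) = 0.2695849302
Rho = K*T*exp(-rT)*N(d2) = 1.1600 * 0.7500 * 0.9947637572 * 0.2695849302 = 0.233311


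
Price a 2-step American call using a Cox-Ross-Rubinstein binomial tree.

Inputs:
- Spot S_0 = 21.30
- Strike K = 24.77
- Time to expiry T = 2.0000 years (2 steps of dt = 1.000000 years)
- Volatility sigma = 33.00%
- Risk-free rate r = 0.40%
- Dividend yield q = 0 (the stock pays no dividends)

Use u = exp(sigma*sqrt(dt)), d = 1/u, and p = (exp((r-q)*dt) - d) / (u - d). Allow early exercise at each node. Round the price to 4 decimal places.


Answer: Price = V(0,0) = 2.9350

Derivation:
dt = T/N = 1.000000
u = exp(sigma*sqrt(dt)) = 1.390968; d = 1/u = 0.718924
p = (exp((r-q)*dt) - d) / (u - d) = 0.424205
Discount per step: exp(-r*dt) = 0.996008
Stock lattice S(k, i) with i counting down-moves:
  k=0: S(0,0) = 21.3000
  k=1: S(1,0) = 29.6276; S(1,1) = 15.3131
  k=2: S(2,0) = 41.2111; S(2,1) = 21.3000; S(2,2) = 11.0089
Terminal payoffs V(N, i) = max(S_T - K, 0):
  V(2,0) = 16.441077; V(2,1) = 0.000000; V(2,2) = 0.000000
Backward induction: V(k, i) = exp(-r*dt) * [p * V(k+1, i) + (1-p) * V(k+1, i+1)]; then take max(V_cont, immediate exercise) for American.
  V(1,0) = exp(-r*dt) * [p*16.441077 + (1-p)*0.000000] = 6.946537; exercise = 4.857621; V(1,0) = max -> 6.946537
  V(1,1) = exp(-r*dt) * [p*0.000000 + (1-p)*0.000000] = 0.000000; exercise = 0.000000; V(1,1) = max -> 0.000000
  V(0,0) = exp(-r*dt) * [p*6.946537 + (1-p)*0.000000] = 2.934989; exercise = 0.000000; V(0,0) = max -> 2.934989


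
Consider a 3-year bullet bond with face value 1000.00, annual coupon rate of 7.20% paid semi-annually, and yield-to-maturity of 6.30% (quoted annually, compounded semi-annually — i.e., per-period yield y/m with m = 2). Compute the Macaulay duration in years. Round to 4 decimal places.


Coupon per period c = face * coupon_rate / m = 36.000000
Periods per year m = 2; per-period yield y/m = 0.031500
Number of cashflows N = 6
Cashflows (t years, CF_t, discount factor 1/(1+y/m)^(m*t), PV):
  t = 0.5000: CF_t = 36.000000, DF = 0.969462, PV = 34.900630
  t = 1.0000: CF_t = 36.000000, DF = 0.939856, PV = 33.834833
  t = 1.5000: CF_t = 36.000000, DF = 0.911155, PV = 32.801583
  t = 2.0000: CF_t = 36.000000, DF = 0.883330, PV = 31.799887
  t = 2.5000: CF_t = 36.000000, DF = 0.856355, PV = 30.828780
  t = 3.0000: CF_t = 1036.000000, DF = 0.830204, PV = 860.090917
Price P = sum_t PV_t = 1024.256630
Macaulay numerator sum_t t * PV_t:
  t * PV_t at t = 0.5000: 17.450315
  t * PV_t at t = 1.0000: 33.834833
  t * PV_t at t = 1.5000: 49.202375
  t * PV_t at t = 2.0000: 63.599773
  t * PV_t at t = 2.5000: 77.071950
  t * PV_t at t = 3.0000: 2580.272752
Macaulay duration D = (sum_t t * PV_t) / P = 2821.431998 / 1024.256630 = 2.754614

Answer: Macaulay duration = 2.7546 years


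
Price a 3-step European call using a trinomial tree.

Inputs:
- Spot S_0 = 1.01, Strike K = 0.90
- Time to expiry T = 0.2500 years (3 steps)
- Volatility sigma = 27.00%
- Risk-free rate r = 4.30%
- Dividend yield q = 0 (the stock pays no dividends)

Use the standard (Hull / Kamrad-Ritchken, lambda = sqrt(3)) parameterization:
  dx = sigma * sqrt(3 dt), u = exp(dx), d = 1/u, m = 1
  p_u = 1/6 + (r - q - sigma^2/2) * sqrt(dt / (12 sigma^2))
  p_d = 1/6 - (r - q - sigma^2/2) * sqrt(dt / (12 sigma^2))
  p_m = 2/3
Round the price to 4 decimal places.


dt = T/N = 0.083333; dx = sigma*sqrt(3*dt) = 0.135000
u = exp(dx) = 1.144537; d = 1/u = 0.873716
p_u = 0.168688, p_m = 0.666667, p_d = 0.164645
Discount per step: exp(-r*dt) = 0.996423
Stock lattice S(k, j) with j the centered position index:
  k=0: S(0,+0) = 1.0100
  k=1: S(1,-1) = 0.8825; S(1,+0) = 1.0100; S(1,+1) = 1.1560
  k=2: S(2,-2) = 0.7710; S(2,-1) = 0.8825; S(2,+0) = 1.0100; S(2,+1) = 1.1560; S(2,+2) = 1.3231
  k=3: S(3,-3) = 0.6736; S(3,-2) = 0.7710; S(3,-1) = 0.8825; S(3,+0) = 1.0100; S(3,+1) = 1.1560; S(3,+2) = 1.3231; S(3,+3) = 1.5143
Terminal payoffs V(N, j) = max(S_T - K, 0):
  V(3,-3) = 0.000000; V(3,-2) = 0.000000; V(3,-1) = 0.000000; V(3,+0) = 0.110000; V(3,+1) = 0.255982; V(3,+2) = 0.423064; V(3,+3) = 0.614296
Backward induction: V(k, j) = exp(-r*dt) * [p_u * V(k+1, j+1) + p_m * V(k+1, j) + p_d * V(k+1, j-1)]
  V(2,-2) = exp(-r*dt) * [p_u*0.000000 + p_m*0.000000 + p_d*0.000000] = 0.000000
  V(2,-1) = exp(-r*dt) * [p_u*0.110000 + p_m*0.000000 + p_d*0.000000] = 0.018489
  V(2,+0) = exp(-r*dt) * [p_u*0.255982 + p_m*0.110000 + p_d*0.000000] = 0.116098
  V(2,+1) = exp(-r*dt) * [p_u*0.423064 + p_m*0.255982 + p_d*0.110000] = 0.259201
  V(2,+2) = exp(-r*dt) * [p_u*0.614296 + p_m*0.423064 + p_d*0.255982] = 0.426283
  V(1,-1) = exp(-r*dt) * [p_u*0.116098 + p_m*0.018489 + p_d*0.000000] = 0.031796
  V(1,+0) = exp(-r*dt) * [p_u*0.259201 + p_m*0.116098 + p_d*0.018489] = 0.123723
  V(1,+1) = exp(-r*dt) * [p_u*0.426283 + p_m*0.259201 + p_d*0.116098] = 0.262881
  V(0,+0) = exp(-r*dt) * [p_u*0.262881 + p_m*0.123723 + p_d*0.031796] = 0.131590

Answer: Price = V(0,0) = 0.1316


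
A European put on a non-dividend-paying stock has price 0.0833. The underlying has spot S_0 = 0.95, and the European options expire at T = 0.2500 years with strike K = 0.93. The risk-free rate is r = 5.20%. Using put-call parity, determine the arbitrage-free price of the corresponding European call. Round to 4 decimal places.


Answer: Call price = 0.1153

Derivation:
Put-call parity: C - P = S_0 * exp(-qT) - K * exp(-rT).
S_0 * exp(-qT) = 0.9500 * 1.00000000 = 0.95000000
K * exp(-rT) = 0.9300 * 0.98708414 = 0.91798825
C = P + S*exp(-qT) - K*exp(-rT)
C = 0.0833 + 0.95000000 - 0.91798825 = 0.1153


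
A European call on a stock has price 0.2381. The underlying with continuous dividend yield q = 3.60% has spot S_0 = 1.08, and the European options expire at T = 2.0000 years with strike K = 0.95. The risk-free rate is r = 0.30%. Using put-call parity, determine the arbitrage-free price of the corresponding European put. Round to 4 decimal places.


Answer: Put price = 0.1774

Derivation:
Put-call parity: C - P = S_0 * exp(-qT) - K * exp(-rT).
S_0 * exp(-qT) = 1.0800 * 0.93053090 = 1.00497337
K * exp(-rT) = 0.9500 * 0.99401796 = 0.94431707
P = C - S*exp(-qT) + K*exp(-rT)
P = 0.2381 - 1.00497337 + 0.94431707 = 0.1774


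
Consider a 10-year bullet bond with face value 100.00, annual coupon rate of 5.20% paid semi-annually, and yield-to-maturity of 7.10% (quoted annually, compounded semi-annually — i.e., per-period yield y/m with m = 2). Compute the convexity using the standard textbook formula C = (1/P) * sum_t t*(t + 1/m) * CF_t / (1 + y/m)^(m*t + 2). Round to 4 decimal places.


Coupon per period c = face * coupon_rate / m = 2.600000
Periods per year m = 2; per-period yield y/m = 0.035500
Number of cashflows N = 20
Cashflows (t years, CF_t, discount factor 1/(1+y/m)^(m*t), PV):
  t = 0.5000: CF_t = 2.600000, DF = 0.965717, PV = 2.510864
  t = 1.0000: CF_t = 2.600000, DF = 0.932609, PV = 2.424784
  t = 1.5000: CF_t = 2.600000, DF = 0.900637, PV = 2.341656
  t = 2.0000: CF_t = 2.600000, DF = 0.869760, PV = 2.261377
  t = 2.5000: CF_t = 2.600000, DF = 0.839942, PV = 2.183850
  t = 3.0000: CF_t = 2.600000, DF = 0.811147, PV = 2.108981
  t = 3.5000: CF_t = 2.600000, DF = 0.783338, PV = 2.036679
  t = 4.0000: CF_t = 2.600000, DF = 0.756483, PV = 1.966856
  t = 4.5000: CF_t = 2.600000, DF = 0.730549, PV = 1.899426
  t = 5.0000: CF_t = 2.600000, DF = 0.705503, PV = 1.834308
  t = 5.5000: CF_t = 2.600000, DF = 0.681316, PV = 1.771423
  t = 6.0000: CF_t = 2.600000, DF = 0.657959, PV = 1.710693
  t = 6.5000: CF_t = 2.600000, DF = 0.635402, PV = 1.652046
  t = 7.0000: CF_t = 2.600000, DF = 0.613619, PV = 1.595409
  t = 7.5000: CF_t = 2.600000, DF = 0.592582, PV = 1.540713
  t = 8.0000: CF_t = 2.600000, DF = 0.572267, PV = 1.487893
  t = 8.5000: CF_t = 2.600000, DF = 0.552648, PV = 1.436884
  t = 9.0000: CF_t = 2.600000, DF = 0.533701, PV = 1.387623
  t = 9.5000: CF_t = 2.600000, DF = 0.515404, PV = 1.340051
  t = 10.0000: CF_t = 102.600000, DF = 0.497735, PV = 51.067582
Price P = sum_t PV_t = 86.559098
Convexity numerator sum_t t*(t + 1/m) * CF_t / (1+y/m)^(m*t + 2):
  t = 0.5000: term = 1.170828
  t = 1.0000: term = 3.392065
  t = 1.5000: term = 6.551550
  t = 2.0000: term = 10.544906
  t = 2.5000: term = 15.275094
  t = 3.0000: term = 20.651986
  t = 3.5000: term = 26.591966
  t = 4.0000: term = 33.017548
  t = 4.5000: term = 39.857011
  t = 5.0000: term = 47.044061
  t = 5.5000: term = 54.517502
  t = 6.0000: term = 62.220932
  t = 6.5000: term = 70.102450
  t = 7.0000: term = 78.114382
  t = 7.5000: term = 86.213017
  t = 8.0000: term = 94.358364
  t = 8.5000: term = 102.513916
  t = 9.0000: term = 110.646428
  t = 9.5000: term = 118.725713
  t = 10.0000: term = 5000.741308
Convexity = (1/P) * sum = 5982.251028 / 86.559098 = 69.111753

Answer: Convexity = 69.1118


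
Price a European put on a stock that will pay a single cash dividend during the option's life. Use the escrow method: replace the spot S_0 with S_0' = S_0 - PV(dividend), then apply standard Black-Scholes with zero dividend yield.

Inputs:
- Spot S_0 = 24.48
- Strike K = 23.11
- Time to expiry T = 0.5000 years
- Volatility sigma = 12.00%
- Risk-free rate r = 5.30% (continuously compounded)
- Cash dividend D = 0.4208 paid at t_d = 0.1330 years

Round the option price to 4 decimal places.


Answer: Price = 0.2422

Derivation:
PV(D) = D * exp(-r * t_d) = 0.4208 * 0.99297579 = 0.41784421
S_0' = S_0 - PV(D) = 24.4800 - 0.41784421 = 24.06215579
d1 = (ln(S_0'/K) + (r + sigma^2/2)*T) / (sigma*sqrt(T)) = 0.83055446
d2 = d1 - sigma*sqrt(T) = 0.74570165
exp(-rT) = 0.97384804
N(-d1) = 0.20311269; N(-d2) = 0.22792383
P = K * exp(-rT) * N(-d2) - S_0' * N(-d1) = 23.1100 * 0.97384804 * 0.22792383 - 24.06215579 * 0.20311269 = 0.2422
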